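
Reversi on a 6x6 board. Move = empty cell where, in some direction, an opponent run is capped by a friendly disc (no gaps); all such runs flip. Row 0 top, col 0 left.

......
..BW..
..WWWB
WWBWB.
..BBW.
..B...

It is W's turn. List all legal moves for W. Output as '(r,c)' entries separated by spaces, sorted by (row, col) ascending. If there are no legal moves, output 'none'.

(0,1): flips 1 -> legal
(0,2): flips 1 -> legal
(0,3): no bracket -> illegal
(1,1): flips 1 -> legal
(1,4): no bracket -> illegal
(1,5): no bracket -> illegal
(2,1): no bracket -> illegal
(3,5): flips 1 -> legal
(4,1): flips 3 -> legal
(4,5): flips 1 -> legal
(5,1): flips 1 -> legal
(5,3): flips 2 -> legal
(5,4): no bracket -> illegal

Answer: (0,1) (0,2) (1,1) (3,5) (4,1) (4,5) (5,1) (5,3)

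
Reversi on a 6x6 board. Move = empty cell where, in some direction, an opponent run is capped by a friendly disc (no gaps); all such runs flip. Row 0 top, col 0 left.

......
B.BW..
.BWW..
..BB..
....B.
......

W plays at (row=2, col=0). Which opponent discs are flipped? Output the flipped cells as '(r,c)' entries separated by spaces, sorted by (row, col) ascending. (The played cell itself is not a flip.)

Dir NW: edge -> no flip
Dir N: opp run (1,0), next='.' -> no flip
Dir NE: first cell '.' (not opp) -> no flip
Dir W: edge -> no flip
Dir E: opp run (2,1) capped by W -> flip
Dir SW: edge -> no flip
Dir S: first cell '.' (not opp) -> no flip
Dir SE: first cell '.' (not opp) -> no flip

Answer: (2,1)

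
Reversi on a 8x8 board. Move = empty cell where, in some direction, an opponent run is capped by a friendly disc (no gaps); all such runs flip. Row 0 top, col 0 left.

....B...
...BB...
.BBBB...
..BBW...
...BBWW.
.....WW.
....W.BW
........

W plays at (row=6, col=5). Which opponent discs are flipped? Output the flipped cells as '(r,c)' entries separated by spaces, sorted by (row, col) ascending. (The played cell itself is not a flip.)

Dir NW: first cell '.' (not opp) -> no flip
Dir N: first cell 'W' (not opp) -> no flip
Dir NE: first cell 'W' (not opp) -> no flip
Dir W: first cell 'W' (not opp) -> no flip
Dir E: opp run (6,6) capped by W -> flip
Dir SW: first cell '.' (not opp) -> no flip
Dir S: first cell '.' (not opp) -> no flip
Dir SE: first cell '.' (not opp) -> no flip

Answer: (6,6)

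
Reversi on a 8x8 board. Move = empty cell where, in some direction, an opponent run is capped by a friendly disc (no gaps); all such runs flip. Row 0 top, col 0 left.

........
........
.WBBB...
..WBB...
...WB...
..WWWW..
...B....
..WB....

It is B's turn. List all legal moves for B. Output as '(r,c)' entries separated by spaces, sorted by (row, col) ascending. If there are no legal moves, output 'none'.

Answer: (2,0) (3,1) (4,1) (4,2) (4,5) (6,1) (6,2) (6,4) (6,6) (7,1)

Derivation:
(1,0): no bracket -> illegal
(1,1): no bracket -> illegal
(1,2): no bracket -> illegal
(2,0): flips 1 -> legal
(3,0): no bracket -> illegal
(3,1): flips 1 -> legal
(4,1): flips 2 -> legal
(4,2): flips 2 -> legal
(4,5): flips 1 -> legal
(4,6): no bracket -> illegal
(5,1): no bracket -> illegal
(5,6): no bracket -> illegal
(6,1): flips 2 -> legal
(6,2): flips 1 -> legal
(6,4): flips 1 -> legal
(6,5): no bracket -> illegal
(6,6): flips 1 -> legal
(7,1): flips 1 -> legal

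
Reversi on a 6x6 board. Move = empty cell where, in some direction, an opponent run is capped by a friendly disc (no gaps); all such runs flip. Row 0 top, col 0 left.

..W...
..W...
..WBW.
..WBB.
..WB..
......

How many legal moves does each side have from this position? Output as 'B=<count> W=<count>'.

Answer: B=9 W=5

Derivation:
-- B to move --
(0,1): flips 1 -> legal
(0,3): no bracket -> illegal
(1,1): flips 1 -> legal
(1,3): no bracket -> illegal
(1,4): flips 1 -> legal
(1,5): flips 1 -> legal
(2,1): flips 2 -> legal
(2,5): flips 1 -> legal
(3,1): flips 1 -> legal
(3,5): no bracket -> illegal
(4,1): flips 2 -> legal
(5,1): flips 1 -> legal
(5,2): no bracket -> illegal
(5,3): no bracket -> illegal
B mobility = 9
-- W to move --
(1,3): no bracket -> illegal
(1,4): flips 1 -> legal
(2,5): no bracket -> illegal
(3,5): flips 2 -> legal
(4,4): flips 3 -> legal
(4,5): flips 2 -> legal
(5,2): no bracket -> illegal
(5,3): no bracket -> illegal
(5,4): flips 1 -> legal
W mobility = 5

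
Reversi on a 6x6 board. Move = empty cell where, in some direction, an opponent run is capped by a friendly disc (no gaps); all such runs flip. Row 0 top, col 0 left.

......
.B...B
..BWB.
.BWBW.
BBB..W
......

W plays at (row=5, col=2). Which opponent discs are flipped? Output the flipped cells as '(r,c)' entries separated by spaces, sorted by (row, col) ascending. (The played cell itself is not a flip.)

Answer: (4,2)

Derivation:
Dir NW: opp run (4,1), next='.' -> no flip
Dir N: opp run (4,2) capped by W -> flip
Dir NE: first cell '.' (not opp) -> no flip
Dir W: first cell '.' (not opp) -> no flip
Dir E: first cell '.' (not opp) -> no flip
Dir SW: edge -> no flip
Dir S: edge -> no flip
Dir SE: edge -> no flip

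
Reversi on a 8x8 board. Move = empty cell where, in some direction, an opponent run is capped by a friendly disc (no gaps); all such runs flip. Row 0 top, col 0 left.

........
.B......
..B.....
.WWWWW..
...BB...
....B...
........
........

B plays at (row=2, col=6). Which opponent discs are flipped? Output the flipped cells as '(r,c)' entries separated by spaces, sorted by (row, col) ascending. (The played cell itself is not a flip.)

Dir NW: first cell '.' (not opp) -> no flip
Dir N: first cell '.' (not opp) -> no flip
Dir NE: first cell '.' (not opp) -> no flip
Dir W: first cell '.' (not opp) -> no flip
Dir E: first cell '.' (not opp) -> no flip
Dir SW: opp run (3,5) capped by B -> flip
Dir S: first cell '.' (not opp) -> no flip
Dir SE: first cell '.' (not opp) -> no flip

Answer: (3,5)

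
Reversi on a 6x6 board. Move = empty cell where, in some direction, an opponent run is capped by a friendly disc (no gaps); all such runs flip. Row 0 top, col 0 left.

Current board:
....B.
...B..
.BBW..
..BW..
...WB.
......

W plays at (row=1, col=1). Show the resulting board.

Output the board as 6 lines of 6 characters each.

Answer: ....B.
.W.B..
.BWW..
..BW..
...WB.
......

Derivation:
Place W at (1,1); scan 8 dirs for brackets.
Dir NW: first cell '.' (not opp) -> no flip
Dir N: first cell '.' (not opp) -> no flip
Dir NE: first cell '.' (not opp) -> no flip
Dir W: first cell '.' (not opp) -> no flip
Dir E: first cell '.' (not opp) -> no flip
Dir SW: first cell '.' (not opp) -> no flip
Dir S: opp run (2,1), next='.' -> no flip
Dir SE: opp run (2,2) capped by W -> flip
All flips: (2,2)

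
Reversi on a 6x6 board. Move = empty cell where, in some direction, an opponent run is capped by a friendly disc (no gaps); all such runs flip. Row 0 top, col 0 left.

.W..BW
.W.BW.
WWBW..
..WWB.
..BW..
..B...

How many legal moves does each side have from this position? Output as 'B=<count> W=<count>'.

Answer: B=7 W=7

Derivation:
-- B to move --
(0,0): flips 1 -> legal
(0,2): no bracket -> illegal
(0,3): no bracket -> illegal
(1,0): no bracket -> illegal
(1,2): flips 1 -> legal
(1,5): flips 1 -> legal
(2,4): flips 3 -> legal
(2,5): no bracket -> illegal
(3,0): no bracket -> illegal
(3,1): flips 2 -> legal
(4,1): no bracket -> illegal
(4,4): flips 2 -> legal
(5,3): flips 3 -> legal
(5,4): no bracket -> illegal
B mobility = 7
-- W to move --
(0,2): no bracket -> illegal
(0,3): flips 2 -> legal
(1,2): flips 2 -> legal
(1,5): no bracket -> illegal
(2,4): no bracket -> illegal
(2,5): flips 1 -> legal
(3,1): no bracket -> illegal
(3,5): flips 1 -> legal
(4,1): flips 1 -> legal
(4,4): no bracket -> illegal
(4,5): flips 1 -> legal
(5,1): flips 1 -> legal
(5,3): no bracket -> illegal
W mobility = 7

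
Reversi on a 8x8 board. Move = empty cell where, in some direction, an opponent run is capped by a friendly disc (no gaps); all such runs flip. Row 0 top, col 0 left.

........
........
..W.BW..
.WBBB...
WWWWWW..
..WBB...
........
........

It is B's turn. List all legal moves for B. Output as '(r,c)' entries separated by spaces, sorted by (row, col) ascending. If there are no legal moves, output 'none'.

(1,1): flips 1 -> legal
(1,2): flips 1 -> legal
(1,3): no bracket -> illegal
(1,4): no bracket -> illegal
(1,5): no bracket -> illegal
(1,6): flips 1 -> legal
(2,0): flips 2 -> legal
(2,1): no bracket -> illegal
(2,3): no bracket -> illegal
(2,6): flips 1 -> legal
(3,0): flips 1 -> legal
(3,5): flips 1 -> legal
(3,6): flips 1 -> legal
(4,6): no bracket -> illegal
(5,0): flips 1 -> legal
(5,1): flips 2 -> legal
(5,5): flips 1 -> legal
(5,6): flips 1 -> legal
(6,1): flips 2 -> legal
(6,2): flips 2 -> legal
(6,3): no bracket -> illegal

Answer: (1,1) (1,2) (1,6) (2,0) (2,6) (3,0) (3,5) (3,6) (5,0) (5,1) (5,5) (5,6) (6,1) (6,2)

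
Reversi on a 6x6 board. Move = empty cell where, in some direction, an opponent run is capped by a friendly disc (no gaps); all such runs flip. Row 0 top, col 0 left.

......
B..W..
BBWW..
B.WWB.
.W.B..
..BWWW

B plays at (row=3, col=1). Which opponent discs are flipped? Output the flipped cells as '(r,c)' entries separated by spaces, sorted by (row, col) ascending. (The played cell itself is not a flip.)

Answer: (3,2) (3,3)

Derivation:
Dir NW: first cell 'B' (not opp) -> no flip
Dir N: first cell 'B' (not opp) -> no flip
Dir NE: opp run (2,2) (1,3), next='.' -> no flip
Dir W: first cell 'B' (not opp) -> no flip
Dir E: opp run (3,2) (3,3) capped by B -> flip
Dir SW: first cell '.' (not opp) -> no flip
Dir S: opp run (4,1), next='.' -> no flip
Dir SE: first cell '.' (not opp) -> no flip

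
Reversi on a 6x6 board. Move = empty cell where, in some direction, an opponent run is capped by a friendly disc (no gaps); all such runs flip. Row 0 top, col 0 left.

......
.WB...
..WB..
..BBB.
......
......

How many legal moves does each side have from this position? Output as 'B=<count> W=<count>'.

-- B to move --
(0,0): flips 2 -> legal
(0,1): no bracket -> illegal
(0,2): no bracket -> illegal
(1,0): flips 1 -> legal
(1,3): no bracket -> illegal
(2,0): no bracket -> illegal
(2,1): flips 1 -> legal
(3,1): no bracket -> illegal
B mobility = 3
-- W to move --
(0,1): no bracket -> illegal
(0,2): flips 1 -> legal
(0,3): no bracket -> illegal
(1,3): flips 1 -> legal
(1,4): no bracket -> illegal
(2,1): no bracket -> illegal
(2,4): flips 1 -> legal
(2,5): no bracket -> illegal
(3,1): no bracket -> illegal
(3,5): no bracket -> illegal
(4,1): no bracket -> illegal
(4,2): flips 1 -> legal
(4,3): no bracket -> illegal
(4,4): flips 1 -> legal
(4,5): no bracket -> illegal
W mobility = 5

Answer: B=3 W=5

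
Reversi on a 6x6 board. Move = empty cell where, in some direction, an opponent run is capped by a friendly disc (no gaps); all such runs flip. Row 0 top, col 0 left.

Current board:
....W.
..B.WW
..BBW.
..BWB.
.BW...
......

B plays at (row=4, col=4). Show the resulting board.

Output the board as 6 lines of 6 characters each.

Answer: ....W.
..B.WW
..BBW.
..BBB.
.BW.B.
......

Derivation:
Place B at (4,4); scan 8 dirs for brackets.
Dir NW: opp run (3,3) capped by B -> flip
Dir N: first cell 'B' (not opp) -> no flip
Dir NE: first cell '.' (not opp) -> no flip
Dir W: first cell '.' (not opp) -> no flip
Dir E: first cell '.' (not opp) -> no flip
Dir SW: first cell '.' (not opp) -> no flip
Dir S: first cell '.' (not opp) -> no flip
Dir SE: first cell '.' (not opp) -> no flip
All flips: (3,3)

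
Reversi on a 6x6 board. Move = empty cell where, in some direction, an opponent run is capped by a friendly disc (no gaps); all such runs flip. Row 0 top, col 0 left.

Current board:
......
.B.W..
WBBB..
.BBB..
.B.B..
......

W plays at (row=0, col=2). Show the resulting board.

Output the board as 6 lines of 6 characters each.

Answer: ..W...
.W.W..
WBBB..
.BBB..
.B.B..
......

Derivation:
Place W at (0,2); scan 8 dirs for brackets.
Dir NW: edge -> no flip
Dir N: edge -> no flip
Dir NE: edge -> no flip
Dir W: first cell '.' (not opp) -> no flip
Dir E: first cell '.' (not opp) -> no flip
Dir SW: opp run (1,1) capped by W -> flip
Dir S: first cell '.' (not opp) -> no flip
Dir SE: first cell 'W' (not opp) -> no flip
All flips: (1,1)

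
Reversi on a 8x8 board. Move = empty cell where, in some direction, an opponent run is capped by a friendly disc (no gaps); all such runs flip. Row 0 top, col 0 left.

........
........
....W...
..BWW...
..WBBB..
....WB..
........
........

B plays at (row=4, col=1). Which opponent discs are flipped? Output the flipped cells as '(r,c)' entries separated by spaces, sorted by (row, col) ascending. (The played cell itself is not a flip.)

Dir NW: first cell '.' (not opp) -> no flip
Dir N: first cell '.' (not opp) -> no flip
Dir NE: first cell 'B' (not opp) -> no flip
Dir W: first cell '.' (not opp) -> no flip
Dir E: opp run (4,2) capped by B -> flip
Dir SW: first cell '.' (not opp) -> no flip
Dir S: first cell '.' (not opp) -> no flip
Dir SE: first cell '.' (not opp) -> no flip

Answer: (4,2)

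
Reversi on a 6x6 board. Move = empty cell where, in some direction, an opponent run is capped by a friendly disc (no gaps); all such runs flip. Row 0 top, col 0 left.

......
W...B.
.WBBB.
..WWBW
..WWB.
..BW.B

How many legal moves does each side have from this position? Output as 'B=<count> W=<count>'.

Answer: B=5 W=8

Derivation:
-- B to move --
(0,0): no bracket -> illegal
(0,1): no bracket -> illegal
(1,1): no bracket -> illegal
(1,2): no bracket -> illegal
(2,0): flips 1 -> legal
(2,5): no bracket -> illegal
(3,0): no bracket -> illegal
(3,1): flips 2 -> legal
(4,1): flips 3 -> legal
(4,5): no bracket -> illegal
(5,1): flips 2 -> legal
(5,4): flips 1 -> legal
B mobility = 5
-- W to move --
(0,3): no bracket -> illegal
(0,4): no bracket -> illegal
(0,5): flips 2 -> legal
(1,1): flips 1 -> legal
(1,2): flips 1 -> legal
(1,3): flips 2 -> legal
(1,5): flips 1 -> legal
(2,5): flips 4 -> legal
(3,1): no bracket -> illegal
(4,1): no bracket -> illegal
(4,5): flips 1 -> legal
(5,1): flips 1 -> legal
(5,4): no bracket -> illegal
W mobility = 8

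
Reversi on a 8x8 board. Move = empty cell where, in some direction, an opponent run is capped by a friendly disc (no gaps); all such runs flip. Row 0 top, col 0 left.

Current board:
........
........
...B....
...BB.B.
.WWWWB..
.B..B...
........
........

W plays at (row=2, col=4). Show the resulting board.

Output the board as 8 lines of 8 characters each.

Place W at (2,4); scan 8 dirs for brackets.
Dir NW: first cell '.' (not opp) -> no flip
Dir N: first cell '.' (not opp) -> no flip
Dir NE: first cell '.' (not opp) -> no flip
Dir W: opp run (2,3), next='.' -> no flip
Dir E: first cell '.' (not opp) -> no flip
Dir SW: opp run (3,3) capped by W -> flip
Dir S: opp run (3,4) capped by W -> flip
Dir SE: first cell '.' (not opp) -> no flip
All flips: (3,3) (3,4)

Answer: ........
........
...BW...
...WW.B.
.WWWWB..
.B..B...
........
........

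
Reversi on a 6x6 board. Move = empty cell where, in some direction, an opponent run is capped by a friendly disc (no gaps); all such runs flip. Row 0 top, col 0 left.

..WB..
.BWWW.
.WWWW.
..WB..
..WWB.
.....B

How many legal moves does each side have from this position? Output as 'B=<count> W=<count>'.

-- B to move --
(0,1): flips 1 -> legal
(0,4): no bracket -> illegal
(0,5): no bracket -> illegal
(1,0): no bracket -> illegal
(1,5): flips 4 -> legal
(2,0): no bracket -> illegal
(2,5): flips 1 -> legal
(3,0): flips 2 -> legal
(3,1): flips 2 -> legal
(3,4): no bracket -> illegal
(3,5): no bracket -> illegal
(4,1): flips 2 -> legal
(5,1): flips 1 -> legal
(5,2): no bracket -> illegal
(5,3): flips 1 -> legal
(5,4): no bracket -> illegal
B mobility = 8
-- W to move --
(0,0): flips 1 -> legal
(0,1): flips 1 -> legal
(0,4): flips 1 -> legal
(1,0): flips 1 -> legal
(2,0): flips 1 -> legal
(3,4): flips 1 -> legal
(3,5): no bracket -> illegal
(4,5): flips 1 -> legal
(5,3): no bracket -> illegal
(5,4): no bracket -> illegal
W mobility = 7

Answer: B=8 W=7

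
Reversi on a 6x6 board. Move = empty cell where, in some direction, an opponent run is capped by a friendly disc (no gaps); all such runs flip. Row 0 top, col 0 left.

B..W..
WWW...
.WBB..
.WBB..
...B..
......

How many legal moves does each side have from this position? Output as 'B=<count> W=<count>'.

Answer: B=5 W=6

Derivation:
-- B to move --
(0,1): flips 1 -> legal
(0,2): flips 1 -> legal
(0,4): no bracket -> illegal
(1,3): no bracket -> illegal
(1,4): no bracket -> illegal
(2,0): flips 2 -> legal
(3,0): flips 1 -> legal
(4,0): flips 1 -> legal
(4,1): no bracket -> illegal
(4,2): no bracket -> illegal
B mobility = 5
-- W to move --
(0,1): no bracket -> illegal
(1,3): flips 1 -> legal
(1,4): no bracket -> illegal
(2,4): flips 2 -> legal
(3,4): flips 3 -> legal
(4,1): no bracket -> illegal
(4,2): flips 2 -> legal
(4,4): flips 2 -> legal
(5,2): no bracket -> illegal
(5,3): no bracket -> illegal
(5,4): flips 2 -> legal
W mobility = 6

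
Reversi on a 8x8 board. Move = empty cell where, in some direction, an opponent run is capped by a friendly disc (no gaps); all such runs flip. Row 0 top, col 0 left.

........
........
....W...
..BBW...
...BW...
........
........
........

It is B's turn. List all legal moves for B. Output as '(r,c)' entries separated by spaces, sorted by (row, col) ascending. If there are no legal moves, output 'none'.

Answer: (1,5) (2,5) (3,5) (4,5) (5,5)

Derivation:
(1,3): no bracket -> illegal
(1,4): no bracket -> illegal
(1,5): flips 1 -> legal
(2,3): no bracket -> illegal
(2,5): flips 1 -> legal
(3,5): flips 1 -> legal
(4,5): flips 1 -> legal
(5,3): no bracket -> illegal
(5,4): no bracket -> illegal
(5,5): flips 1 -> legal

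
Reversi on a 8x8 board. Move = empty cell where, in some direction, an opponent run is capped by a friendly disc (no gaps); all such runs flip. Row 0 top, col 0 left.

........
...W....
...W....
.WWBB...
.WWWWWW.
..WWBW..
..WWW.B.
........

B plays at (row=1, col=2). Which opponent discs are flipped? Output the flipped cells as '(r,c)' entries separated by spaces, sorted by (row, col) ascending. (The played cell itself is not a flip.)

Answer: (2,3)

Derivation:
Dir NW: first cell '.' (not opp) -> no flip
Dir N: first cell '.' (not opp) -> no flip
Dir NE: first cell '.' (not opp) -> no flip
Dir W: first cell '.' (not opp) -> no flip
Dir E: opp run (1,3), next='.' -> no flip
Dir SW: first cell '.' (not opp) -> no flip
Dir S: first cell '.' (not opp) -> no flip
Dir SE: opp run (2,3) capped by B -> flip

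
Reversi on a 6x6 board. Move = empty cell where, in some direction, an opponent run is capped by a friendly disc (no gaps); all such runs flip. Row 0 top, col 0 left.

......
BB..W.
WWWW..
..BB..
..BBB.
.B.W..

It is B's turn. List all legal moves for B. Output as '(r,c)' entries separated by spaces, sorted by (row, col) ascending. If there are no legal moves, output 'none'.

(0,3): no bracket -> illegal
(0,4): no bracket -> illegal
(0,5): flips 2 -> legal
(1,2): flips 1 -> legal
(1,3): flips 1 -> legal
(1,5): no bracket -> illegal
(2,4): no bracket -> illegal
(2,5): no bracket -> illegal
(3,0): flips 1 -> legal
(3,1): flips 1 -> legal
(3,4): no bracket -> illegal
(5,2): no bracket -> illegal
(5,4): no bracket -> illegal

Answer: (0,5) (1,2) (1,3) (3,0) (3,1)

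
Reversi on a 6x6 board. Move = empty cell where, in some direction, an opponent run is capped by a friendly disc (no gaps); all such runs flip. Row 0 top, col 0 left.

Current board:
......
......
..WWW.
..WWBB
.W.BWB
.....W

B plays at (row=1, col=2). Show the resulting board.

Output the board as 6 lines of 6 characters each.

Answer: ......
..B...
..WBW.
..WWBB
.W.BWB
.....W

Derivation:
Place B at (1,2); scan 8 dirs for brackets.
Dir NW: first cell '.' (not opp) -> no flip
Dir N: first cell '.' (not opp) -> no flip
Dir NE: first cell '.' (not opp) -> no flip
Dir W: first cell '.' (not opp) -> no flip
Dir E: first cell '.' (not opp) -> no flip
Dir SW: first cell '.' (not opp) -> no flip
Dir S: opp run (2,2) (3,2), next='.' -> no flip
Dir SE: opp run (2,3) capped by B -> flip
All flips: (2,3)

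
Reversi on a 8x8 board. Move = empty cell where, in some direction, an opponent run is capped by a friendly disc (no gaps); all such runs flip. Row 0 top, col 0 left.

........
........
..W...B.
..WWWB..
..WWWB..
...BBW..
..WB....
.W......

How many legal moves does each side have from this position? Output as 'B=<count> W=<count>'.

-- B to move --
(1,1): no bracket -> illegal
(1,2): no bracket -> illegal
(1,3): no bracket -> illegal
(2,1): flips 2 -> legal
(2,3): flips 3 -> legal
(2,4): flips 2 -> legal
(2,5): no bracket -> illegal
(3,1): flips 4 -> legal
(4,1): flips 3 -> legal
(4,6): no bracket -> illegal
(5,1): no bracket -> illegal
(5,2): no bracket -> illegal
(5,6): flips 1 -> legal
(6,0): no bracket -> illegal
(6,1): flips 1 -> legal
(6,4): no bracket -> illegal
(6,5): flips 1 -> legal
(6,6): no bracket -> illegal
(7,0): no bracket -> illegal
(7,2): no bracket -> illegal
(7,3): no bracket -> illegal
B mobility = 8
-- W to move --
(1,5): no bracket -> illegal
(1,6): no bracket -> illegal
(1,7): flips 2 -> legal
(2,4): no bracket -> illegal
(2,5): flips 2 -> legal
(2,7): no bracket -> illegal
(3,6): flips 1 -> legal
(3,7): no bracket -> illegal
(4,6): flips 1 -> legal
(5,2): flips 2 -> legal
(5,6): flips 1 -> legal
(6,4): flips 3 -> legal
(6,5): flips 1 -> legal
(7,2): no bracket -> illegal
(7,3): flips 2 -> legal
(7,4): no bracket -> illegal
W mobility = 9

Answer: B=8 W=9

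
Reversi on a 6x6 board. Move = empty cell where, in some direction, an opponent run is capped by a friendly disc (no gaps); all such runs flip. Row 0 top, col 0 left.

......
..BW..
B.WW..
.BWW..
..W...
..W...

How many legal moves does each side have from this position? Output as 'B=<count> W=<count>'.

-- B to move --
(0,2): no bracket -> illegal
(0,3): no bracket -> illegal
(0,4): flips 2 -> legal
(1,1): no bracket -> illegal
(1,4): flips 1 -> legal
(2,1): no bracket -> illegal
(2,4): no bracket -> illegal
(3,4): flips 3 -> legal
(4,1): no bracket -> illegal
(4,3): no bracket -> illegal
(4,4): no bracket -> illegal
(5,1): no bracket -> illegal
(5,3): flips 1 -> legal
B mobility = 4
-- W to move --
(0,1): flips 1 -> legal
(0,2): flips 1 -> legal
(0,3): no bracket -> illegal
(1,0): no bracket -> illegal
(1,1): flips 1 -> legal
(2,1): no bracket -> illegal
(3,0): flips 1 -> legal
(4,0): flips 1 -> legal
(4,1): no bracket -> illegal
W mobility = 5

Answer: B=4 W=5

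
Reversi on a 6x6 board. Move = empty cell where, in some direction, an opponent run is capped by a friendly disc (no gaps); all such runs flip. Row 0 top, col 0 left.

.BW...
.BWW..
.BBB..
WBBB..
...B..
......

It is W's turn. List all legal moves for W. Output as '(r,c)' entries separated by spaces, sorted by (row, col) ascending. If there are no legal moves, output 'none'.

Answer: (0,0) (1,0) (2,0) (3,4) (4,0) (4,2) (5,3)

Derivation:
(0,0): flips 1 -> legal
(1,0): flips 1 -> legal
(1,4): no bracket -> illegal
(2,0): flips 1 -> legal
(2,4): no bracket -> illegal
(3,4): flips 4 -> legal
(4,0): flips 2 -> legal
(4,1): no bracket -> illegal
(4,2): flips 2 -> legal
(4,4): no bracket -> illegal
(5,2): no bracket -> illegal
(5,3): flips 3 -> legal
(5,4): no bracket -> illegal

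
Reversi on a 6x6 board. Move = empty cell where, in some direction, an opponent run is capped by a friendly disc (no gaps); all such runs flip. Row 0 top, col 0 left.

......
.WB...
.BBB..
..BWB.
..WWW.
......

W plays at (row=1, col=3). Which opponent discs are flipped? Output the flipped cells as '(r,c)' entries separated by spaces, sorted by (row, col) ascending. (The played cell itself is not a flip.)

Dir NW: first cell '.' (not opp) -> no flip
Dir N: first cell '.' (not opp) -> no flip
Dir NE: first cell '.' (not opp) -> no flip
Dir W: opp run (1,2) capped by W -> flip
Dir E: first cell '.' (not opp) -> no flip
Dir SW: opp run (2,2), next='.' -> no flip
Dir S: opp run (2,3) capped by W -> flip
Dir SE: first cell '.' (not opp) -> no flip

Answer: (1,2) (2,3)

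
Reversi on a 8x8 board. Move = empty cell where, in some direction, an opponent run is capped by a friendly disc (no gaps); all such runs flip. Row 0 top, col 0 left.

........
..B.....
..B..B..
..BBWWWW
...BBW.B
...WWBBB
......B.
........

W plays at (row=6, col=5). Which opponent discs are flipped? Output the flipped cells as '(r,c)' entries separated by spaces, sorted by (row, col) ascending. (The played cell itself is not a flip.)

Dir NW: first cell 'W' (not opp) -> no flip
Dir N: opp run (5,5) capped by W -> flip
Dir NE: opp run (5,6) (4,7), next=edge -> no flip
Dir W: first cell '.' (not opp) -> no flip
Dir E: opp run (6,6), next='.' -> no flip
Dir SW: first cell '.' (not opp) -> no flip
Dir S: first cell '.' (not opp) -> no flip
Dir SE: first cell '.' (not opp) -> no flip

Answer: (5,5)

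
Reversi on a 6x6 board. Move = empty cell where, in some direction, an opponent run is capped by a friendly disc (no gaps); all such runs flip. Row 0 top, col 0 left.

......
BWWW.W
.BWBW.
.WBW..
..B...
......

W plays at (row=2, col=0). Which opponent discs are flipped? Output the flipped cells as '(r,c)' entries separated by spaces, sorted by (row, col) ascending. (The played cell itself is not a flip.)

Dir NW: edge -> no flip
Dir N: opp run (1,0), next='.' -> no flip
Dir NE: first cell 'W' (not opp) -> no flip
Dir W: edge -> no flip
Dir E: opp run (2,1) capped by W -> flip
Dir SW: edge -> no flip
Dir S: first cell '.' (not opp) -> no flip
Dir SE: first cell 'W' (not opp) -> no flip

Answer: (2,1)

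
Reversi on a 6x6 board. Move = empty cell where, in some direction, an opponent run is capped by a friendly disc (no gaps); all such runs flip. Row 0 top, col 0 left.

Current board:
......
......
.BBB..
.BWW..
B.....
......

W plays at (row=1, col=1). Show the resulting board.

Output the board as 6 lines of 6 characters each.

Place W at (1,1); scan 8 dirs for brackets.
Dir NW: first cell '.' (not opp) -> no flip
Dir N: first cell '.' (not opp) -> no flip
Dir NE: first cell '.' (not opp) -> no flip
Dir W: first cell '.' (not opp) -> no flip
Dir E: first cell '.' (not opp) -> no flip
Dir SW: first cell '.' (not opp) -> no flip
Dir S: opp run (2,1) (3,1), next='.' -> no flip
Dir SE: opp run (2,2) capped by W -> flip
All flips: (2,2)

Answer: ......
.W....
.BWB..
.BWW..
B.....
......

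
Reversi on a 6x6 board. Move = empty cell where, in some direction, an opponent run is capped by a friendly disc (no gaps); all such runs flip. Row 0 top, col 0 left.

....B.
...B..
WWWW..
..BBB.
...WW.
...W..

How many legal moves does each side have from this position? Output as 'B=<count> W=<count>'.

Answer: B=8 W=6

Derivation:
-- B to move --
(1,0): flips 1 -> legal
(1,1): flips 1 -> legal
(1,2): flips 2 -> legal
(1,4): flips 1 -> legal
(2,4): no bracket -> illegal
(3,0): no bracket -> illegal
(3,1): flips 1 -> legal
(3,5): no bracket -> illegal
(4,2): no bracket -> illegal
(4,5): no bracket -> illegal
(5,2): flips 1 -> legal
(5,4): flips 2 -> legal
(5,5): flips 1 -> legal
B mobility = 8
-- W to move --
(0,2): no bracket -> illegal
(0,3): flips 1 -> legal
(0,5): no bracket -> illegal
(1,2): no bracket -> illegal
(1,4): no bracket -> illegal
(1,5): no bracket -> illegal
(2,4): flips 1 -> legal
(2,5): flips 1 -> legal
(3,1): no bracket -> illegal
(3,5): no bracket -> illegal
(4,1): flips 1 -> legal
(4,2): flips 1 -> legal
(4,5): flips 1 -> legal
W mobility = 6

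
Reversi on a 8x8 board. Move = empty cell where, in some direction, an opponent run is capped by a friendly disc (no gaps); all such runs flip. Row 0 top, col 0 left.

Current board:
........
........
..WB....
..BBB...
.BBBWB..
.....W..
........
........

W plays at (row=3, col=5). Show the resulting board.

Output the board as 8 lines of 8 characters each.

Answer: ........
........
..WB....
..BBBW..
.BBBWW..
.....W..
........
........

Derivation:
Place W at (3,5); scan 8 dirs for brackets.
Dir NW: first cell '.' (not opp) -> no flip
Dir N: first cell '.' (not opp) -> no flip
Dir NE: first cell '.' (not opp) -> no flip
Dir W: opp run (3,4) (3,3) (3,2), next='.' -> no flip
Dir E: first cell '.' (not opp) -> no flip
Dir SW: first cell 'W' (not opp) -> no flip
Dir S: opp run (4,5) capped by W -> flip
Dir SE: first cell '.' (not opp) -> no flip
All flips: (4,5)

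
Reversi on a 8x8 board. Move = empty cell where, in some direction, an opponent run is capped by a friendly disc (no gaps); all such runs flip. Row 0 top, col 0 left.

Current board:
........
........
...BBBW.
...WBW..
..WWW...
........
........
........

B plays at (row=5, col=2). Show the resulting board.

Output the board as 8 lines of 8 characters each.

Answer: ........
........
...BBBW.
...WBW..
..WBW...
..B.....
........
........

Derivation:
Place B at (5,2); scan 8 dirs for brackets.
Dir NW: first cell '.' (not opp) -> no flip
Dir N: opp run (4,2), next='.' -> no flip
Dir NE: opp run (4,3) capped by B -> flip
Dir W: first cell '.' (not opp) -> no flip
Dir E: first cell '.' (not opp) -> no flip
Dir SW: first cell '.' (not opp) -> no flip
Dir S: first cell '.' (not opp) -> no flip
Dir SE: first cell '.' (not opp) -> no flip
All flips: (4,3)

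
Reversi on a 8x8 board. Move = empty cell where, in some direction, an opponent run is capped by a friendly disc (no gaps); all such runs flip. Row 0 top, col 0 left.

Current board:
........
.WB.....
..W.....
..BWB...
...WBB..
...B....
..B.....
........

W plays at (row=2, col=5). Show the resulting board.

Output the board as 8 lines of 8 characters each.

Answer: ........
.WB.....
..W..W..
..BWW...
...WBB..
...B....
..B.....
........

Derivation:
Place W at (2,5); scan 8 dirs for brackets.
Dir NW: first cell '.' (not opp) -> no flip
Dir N: first cell '.' (not opp) -> no flip
Dir NE: first cell '.' (not opp) -> no flip
Dir W: first cell '.' (not opp) -> no flip
Dir E: first cell '.' (not opp) -> no flip
Dir SW: opp run (3,4) capped by W -> flip
Dir S: first cell '.' (not opp) -> no flip
Dir SE: first cell '.' (not opp) -> no flip
All flips: (3,4)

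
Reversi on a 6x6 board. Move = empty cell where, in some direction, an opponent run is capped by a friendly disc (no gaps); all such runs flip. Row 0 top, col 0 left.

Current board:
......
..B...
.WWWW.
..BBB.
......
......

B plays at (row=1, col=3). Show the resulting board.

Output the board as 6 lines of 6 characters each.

Place B at (1,3); scan 8 dirs for brackets.
Dir NW: first cell '.' (not opp) -> no flip
Dir N: first cell '.' (not opp) -> no flip
Dir NE: first cell '.' (not opp) -> no flip
Dir W: first cell 'B' (not opp) -> no flip
Dir E: first cell '.' (not opp) -> no flip
Dir SW: opp run (2,2), next='.' -> no flip
Dir S: opp run (2,3) capped by B -> flip
Dir SE: opp run (2,4), next='.' -> no flip
All flips: (2,3)

Answer: ......
..BB..
.WWBW.
..BBB.
......
......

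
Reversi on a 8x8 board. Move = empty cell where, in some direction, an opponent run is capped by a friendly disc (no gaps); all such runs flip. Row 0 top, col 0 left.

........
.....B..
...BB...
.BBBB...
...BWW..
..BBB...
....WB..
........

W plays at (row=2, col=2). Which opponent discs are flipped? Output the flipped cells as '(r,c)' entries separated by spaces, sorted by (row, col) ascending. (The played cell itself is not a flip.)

Answer: (3,3)

Derivation:
Dir NW: first cell '.' (not opp) -> no flip
Dir N: first cell '.' (not opp) -> no flip
Dir NE: first cell '.' (not opp) -> no flip
Dir W: first cell '.' (not opp) -> no flip
Dir E: opp run (2,3) (2,4), next='.' -> no flip
Dir SW: opp run (3,1), next='.' -> no flip
Dir S: opp run (3,2), next='.' -> no flip
Dir SE: opp run (3,3) capped by W -> flip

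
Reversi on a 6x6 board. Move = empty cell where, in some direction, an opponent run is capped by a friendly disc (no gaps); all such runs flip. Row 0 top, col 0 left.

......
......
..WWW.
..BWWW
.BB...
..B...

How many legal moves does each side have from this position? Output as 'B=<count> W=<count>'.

-- B to move --
(1,1): no bracket -> illegal
(1,2): flips 1 -> legal
(1,3): no bracket -> illegal
(1,4): flips 1 -> legal
(1,5): flips 2 -> legal
(2,1): no bracket -> illegal
(2,5): no bracket -> illegal
(3,1): no bracket -> illegal
(4,3): no bracket -> illegal
(4,4): no bracket -> illegal
(4,5): no bracket -> illegal
B mobility = 3
-- W to move --
(2,1): no bracket -> illegal
(3,0): no bracket -> illegal
(3,1): flips 1 -> legal
(4,0): no bracket -> illegal
(4,3): no bracket -> illegal
(5,0): flips 2 -> legal
(5,1): flips 1 -> legal
(5,3): no bracket -> illegal
W mobility = 3

Answer: B=3 W=3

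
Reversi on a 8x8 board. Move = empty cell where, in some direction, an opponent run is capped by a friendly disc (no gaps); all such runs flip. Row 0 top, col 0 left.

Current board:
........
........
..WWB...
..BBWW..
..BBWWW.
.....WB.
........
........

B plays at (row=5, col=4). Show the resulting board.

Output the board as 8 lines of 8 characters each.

Answer: ........
........
..WWB...
..BBBW..
..BBBWW.
....BBB.
........
........

Derivation:
Place B at (5,4); scan 8 dirs for brackets.
Dir NW: first cell 'B' (not opp) -> no flip
Dir N: opp run (4,4) (3,4) capped by B -> flip
Dir NE: opp run (4,5), next='.' -> no flip
Dir W: first cell '.' (not opp) -> no flip
Dir E: opp run (5,5) capped by B -> flip
Dir SW: first cell '.' (not opp) -> no flip
Dir S: first cell '.' (not opp) -> no flip
Dir SE: first cell '.' (not opp) -> no flip
All flips: (3,4) (4,4) (5,5)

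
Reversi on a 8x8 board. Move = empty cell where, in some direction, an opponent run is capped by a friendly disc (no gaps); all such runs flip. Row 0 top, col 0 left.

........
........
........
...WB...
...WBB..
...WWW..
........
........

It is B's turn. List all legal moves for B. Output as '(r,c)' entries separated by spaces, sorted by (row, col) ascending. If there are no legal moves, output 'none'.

(2,2): flips 1 -> legal
(2,3): no bracket -> illegal
(2,4): no bracket -> illegal
(3,2): flips 1 -> legal
(4,2): flips 1 -> legal
(4,6): no bracket -> illegal
(5,2): flips 1 -> legal
(5,6): no bracket -> illegal
(6,2): flips 1 -> legal
(6,3): flips 1 -> legal
(6,4): flips 1 -> legal
(6,5): flips 1 -> legal
(6,6): flips 1 -> legal

Answer: (2,2) (3,2) (4,2) (5,2) (6,2) (6,3) (6,4) (6,5) (6,6)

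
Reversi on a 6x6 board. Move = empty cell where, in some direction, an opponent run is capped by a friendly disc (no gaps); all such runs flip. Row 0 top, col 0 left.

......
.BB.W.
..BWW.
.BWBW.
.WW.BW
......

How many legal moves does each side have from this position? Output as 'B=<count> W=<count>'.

-- B to move --
(0,3): no bracket -> illegal
(0,4): flips 3 -> legal
(0,5): no bracket -> illegal
(1,3): flips 1 -> legal
(1,5): flips 1 -> legal
(2,1): no bracket -> illegal
(2,5): flips 2 -> legal
(3,0): no bracket -> illegal
(3,5): flips 1 -> legal
(4,0): no bracket -> illegal
(4,3): no bracket -> illegal
(5,0): no bracket -> illegal
(5,1): flips 2 -> legal
(5,2): flips 2 -> legal
(5,3): flips 1 -> legal
(5,4): no bracket -> illegal
(5,5): no bracket -> illegal
B mobility = 8
-- W to move --
(0,0): no bracket -> illegal
(0,1): flips 1 -> legal
(0,2): flips 2 -> legal
(0,3): no bracket -> illegal
(1,0): no bracket -> illegal
(1,3): no bracket -> illegal
(2,0): flips 1 -> legal
(2,1): flips 2 -> legal
(3,0): flips 1 -> legal
(3,5): no bracket -> illegal
(4,0): no bracket -> illegal
(4,3): flips 2 -> legal
(5,3): no bracket -> illegal
(5,4): flips 1 -> legal
(5,5): no bracket -> illegal
W mobility = 7

Answer: B=8 W=7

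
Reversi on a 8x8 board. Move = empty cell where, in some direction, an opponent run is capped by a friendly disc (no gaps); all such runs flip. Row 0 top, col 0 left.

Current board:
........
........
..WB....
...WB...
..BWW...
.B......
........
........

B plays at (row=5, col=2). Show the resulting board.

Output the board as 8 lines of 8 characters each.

Answer: ........
........
..WB....
...WB...
..BBW...
.BB.....
........
........

Derivation:
Place B at (5,2); scan 8 dirs for brackets.
Dir NW: first cell '.' (not opp) -> no flip
Dir N: first cell 'B' (not opp) -> no flip
Dir NE: opp run (4,3) capped by B -> flip
Dir W: first cell 'B' (not opp) -> no flip
Dir E: first cell '.' (not opp) -> no flip
Dir SW: first cell '.' (not opp) -> no flip
Dir S: first cell '.' (not opp) -> no flip
Dir SE: first cell '.' (not opp) -> no flip
All flips: (4,3)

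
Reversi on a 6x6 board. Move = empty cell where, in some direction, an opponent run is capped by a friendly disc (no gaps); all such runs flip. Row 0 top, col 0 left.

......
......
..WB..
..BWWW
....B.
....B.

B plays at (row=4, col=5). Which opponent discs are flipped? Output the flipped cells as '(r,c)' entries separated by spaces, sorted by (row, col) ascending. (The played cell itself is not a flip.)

Answer: (3,4)

Derivation:
Dir NW: opp run (3,4) capped by B -> flip
Dir N: opp run (3,5), next='.' -> no flip
Dir NE: edge -> no flip
Dir W: first cell 'B' (not opp) -> no flip
Dir E: edge -> no flip
Dir SW: first cell 'B' (not opp) -> no flip
Dir S: first cell '.' (not opp) -> no flip
Dir SE: edge -> no flip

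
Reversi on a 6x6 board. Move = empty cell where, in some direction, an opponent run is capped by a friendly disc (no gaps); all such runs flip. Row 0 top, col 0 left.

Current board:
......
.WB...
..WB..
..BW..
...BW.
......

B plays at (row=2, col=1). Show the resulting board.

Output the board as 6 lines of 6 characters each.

Answer: ......
.WB...
.BBB..
..BW..
...BW.
......

Derivation:
Place B at (2,1); scan 8 dirs for brackets.
Dir NW: first cell '.' (not opp) -> no flip
Dir N: opp run (1,1), next='.' -> no flip
Dir NE: first cell 'B' (not opp) -> no flip
Dir W: first cell '.' (not opp) -> no flip
Dir E: opp run (2,2) capped by B -> flip
Dir SW: first cell '.' (not opp) -> no flip
Dir S: first cell '.' (not opp) -> no flip
Dir SE: first cell 'B' (not opp) -> no flip
All flips: (2,2)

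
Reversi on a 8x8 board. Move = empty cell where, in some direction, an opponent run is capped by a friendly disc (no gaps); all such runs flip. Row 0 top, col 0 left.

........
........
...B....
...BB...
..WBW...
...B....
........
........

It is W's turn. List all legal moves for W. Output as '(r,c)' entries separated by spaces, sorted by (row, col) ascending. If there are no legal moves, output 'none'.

(1,2): no bracket -> illegal
(1,3): no bracket -> illegal
(1,4): no bracket -> illegal
(2,2): flips 1 -> legal
(2,4): flips 2 -> legal
(2,5): no bracket -> illegal
(3,2): no bracket -> illegal
(3,5): no bracket -> illegal
(4,5): no bracket -> illegal
(5,2): no bracket -> illegal
(5,4): no bracket -> illegal
(6,2): flips 1 -> legal
(6,3): no bracket -> illegal
(6,4): flips 1 -> legal

Answer: (2,2) (2,4) (6,2) (6,4)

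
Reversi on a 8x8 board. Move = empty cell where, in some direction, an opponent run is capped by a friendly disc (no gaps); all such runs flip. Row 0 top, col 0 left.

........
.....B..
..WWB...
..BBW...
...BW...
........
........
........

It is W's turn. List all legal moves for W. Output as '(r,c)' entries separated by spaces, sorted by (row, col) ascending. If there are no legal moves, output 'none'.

Answer: (1,4) (2,5) (3,1) (4,1) (4,2) (5,2) (5,3)

Derivation:
(0,4): no bracket -> illegal
(0,5): no bracket -> illegal
(0,6): no bracket -> illegal
(1,3): no bracket -> illegal
(1,4): flips 1 -> legal
(1,6): no bracket -> illegal
(2,1): no bracket -> illegal
(2,5): flips 1 -> legal
(2,6): no bracket -> illegal
(3,1): flips 2 -> legal
(3,5): no bracket -> illegal
(4,1): flips 1 -> legal
(4,2): flips 2 -> legal
(5,2): flips 1 -> legal
(5,3): flips 2 -> legal
(5,4): no bracket -> illegal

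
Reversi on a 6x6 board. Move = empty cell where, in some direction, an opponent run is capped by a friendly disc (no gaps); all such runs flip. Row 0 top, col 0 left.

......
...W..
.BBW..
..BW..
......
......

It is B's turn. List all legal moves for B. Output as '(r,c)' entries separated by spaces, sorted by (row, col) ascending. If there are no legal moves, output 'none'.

Answer: (0,4) (1,4) (2,4) (3,4) (4,4)

Derivation:
(0,2): no bracket -> illegal
(0,3): no bracket -> illegal
(0,4): flips 1 -> legal
(1,2): no bracket -> illegal
(1,4): flips 1 -> legal
(2,4): flips 1 -> legal
(3,4): flips 1 -> legal
(4,2): no bracket -> illegal
(4,3): no bracket -> illegal
(4,4): flips 1 -> legal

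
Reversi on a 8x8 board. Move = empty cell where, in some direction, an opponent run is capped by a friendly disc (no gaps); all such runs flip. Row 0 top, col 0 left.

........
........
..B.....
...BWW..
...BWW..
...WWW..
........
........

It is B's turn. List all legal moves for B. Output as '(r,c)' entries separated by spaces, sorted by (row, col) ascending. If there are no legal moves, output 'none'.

(2,3): no bracket -> illegal
(2,4): no bracket -> illegal
(2,5): flips 1 -> legal
(2,6): no bracket -> illegal
(3,6): flips 2 -> legal
(4,2): no bracket -> illegal
(4,6): flips 2 -> legal
(5,2): no bracket -> illegal
(5,6): no bracket -> illegal
(6,2): no bracket -> illegal
(6,3): flips 1 -> legal
(6,4): no bracket -> illegal
(6,5): flips 1 -> legal
(6,6): flips 2 -> legal

Answer: (2,5) (3,6) (4,6) (6,3) (6,5) (6,6)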